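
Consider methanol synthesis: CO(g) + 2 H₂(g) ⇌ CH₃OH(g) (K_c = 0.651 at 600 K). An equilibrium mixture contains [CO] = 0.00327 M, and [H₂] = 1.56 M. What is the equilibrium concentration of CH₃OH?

At equilibrium, K_c = [CH₃OH] / ([CO]·[H₂]²) = 0.651.
([CH₃OH]) / ((0.00327)·(1.56)²) = 0.651
[CH₃OH] = 0.00518 M

[CH₃OH] = 0.00518 M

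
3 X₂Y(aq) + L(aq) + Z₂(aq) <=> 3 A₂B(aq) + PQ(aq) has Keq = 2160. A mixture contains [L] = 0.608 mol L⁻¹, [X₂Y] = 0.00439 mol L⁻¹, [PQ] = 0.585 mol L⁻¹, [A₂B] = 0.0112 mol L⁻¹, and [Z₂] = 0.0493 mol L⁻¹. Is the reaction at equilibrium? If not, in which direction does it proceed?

Q = [A₂B]³·[PQ] / ([X₂Y]³·[L]·[Z₂]) = (0.0112)³·(0.585) / ((0.00439)³·(0.608)·(0.0493)) = 324
Q = 324 < Keq = 2160, so the forward reaction proceeds.

toward products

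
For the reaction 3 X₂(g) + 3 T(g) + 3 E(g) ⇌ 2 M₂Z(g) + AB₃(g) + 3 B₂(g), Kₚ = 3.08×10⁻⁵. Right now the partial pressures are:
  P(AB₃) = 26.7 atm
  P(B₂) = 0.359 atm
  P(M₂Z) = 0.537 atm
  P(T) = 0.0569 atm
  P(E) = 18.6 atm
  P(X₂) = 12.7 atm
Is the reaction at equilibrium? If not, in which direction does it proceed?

to the left

Qₚ = P(M₂Z)²·P(AB₃)·P(B₂)³ / (P(X₂)³·P(T)³·P(E)³) = (0.537)²·(26.7)·(0.359)³ / ((12.7)³·(0.0569)³·(18.6)³) = 1.47×10⁻⁴
Qₚ = 1.47×10⁻⁴ > Kₚ = 3.08×10⁻⁵, so the reverse reaction proceeds.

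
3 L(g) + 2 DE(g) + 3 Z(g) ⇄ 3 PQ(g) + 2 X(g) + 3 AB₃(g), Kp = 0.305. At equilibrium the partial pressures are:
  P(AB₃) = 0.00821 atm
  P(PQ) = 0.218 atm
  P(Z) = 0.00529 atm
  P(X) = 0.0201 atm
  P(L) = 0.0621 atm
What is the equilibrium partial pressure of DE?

At equilibrium, Kp = P(PQ)³·P(X)²·P(AB₃)³ / (P(L)³·P(DE)²·P(Z)³) = 0.305.
(0.218)³·(0.0201)²·(0.00821)³ / ((0.0621)³·(P(DE))²·(0.00529)³) = 0.305
P(DE)² = 0.214 ⇒ P(DE) = 0.463 atm

P(DE) = 0.463 atm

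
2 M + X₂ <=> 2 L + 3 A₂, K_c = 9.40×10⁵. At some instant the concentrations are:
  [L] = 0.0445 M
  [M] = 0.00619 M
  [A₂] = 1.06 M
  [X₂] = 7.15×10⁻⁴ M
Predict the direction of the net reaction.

in the forward direction

Q_c = [L]²·[A₂]³ / ([M]²·[X₂]) = (0.0445)²·(1.06)³ / ((0.00619)²·(7.15×10⁻⁴)) = 86100
Q_c = 86100 < K_c = 9.40×10⁵, so the forward reaction proceeds.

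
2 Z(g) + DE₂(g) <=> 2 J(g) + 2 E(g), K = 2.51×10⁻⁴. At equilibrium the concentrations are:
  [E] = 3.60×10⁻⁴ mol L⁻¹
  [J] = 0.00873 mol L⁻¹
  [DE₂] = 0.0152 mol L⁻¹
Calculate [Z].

[Z] = 0.00161 mol L⁻¹

At equilibrium, K = [J]²·[E]² / ([Z]²·[DE₂]) = 2.51×10⁻⁴.
(0.00873)²·(3.60×10⁻⁴)² / (([Z])²·(0.0152)) = 2.51×10⁻⁴
[Z]² = 2.59×10⁻⁶ ⇒ [Z] = 0.00161 mol L⁻¹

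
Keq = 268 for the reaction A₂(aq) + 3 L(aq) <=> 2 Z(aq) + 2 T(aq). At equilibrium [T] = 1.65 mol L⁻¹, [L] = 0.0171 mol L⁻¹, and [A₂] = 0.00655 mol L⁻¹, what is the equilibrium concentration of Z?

[Z] = 0.00180 mol L⁻¹

At equilibrium, Keq = [Z]²·[T]² / ([A₂]·[L]³) = 268.
([Z])²·(1.65)² / ((0.00655)·(0.0171)³) = 268
[Z]² = 3.22×10⁻⁶ ⇒ [Z] = 0.00180 mol L⁻¹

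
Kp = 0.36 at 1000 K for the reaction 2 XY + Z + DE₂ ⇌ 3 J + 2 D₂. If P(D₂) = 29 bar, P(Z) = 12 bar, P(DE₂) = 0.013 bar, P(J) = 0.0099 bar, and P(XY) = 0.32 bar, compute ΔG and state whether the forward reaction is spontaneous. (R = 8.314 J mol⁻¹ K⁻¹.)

Qp = P(J)³·P(D₂)² / (P(XY)²·P(Z)·P(DE₂)) = (0.0099)³·(29)² / ((0.32)²·(12)·(0.013)) = 0.0511
ΔG = RT ln(Qp/Kp) = (8.314 J mol⁻¹ K⁻¹)(1000 K) × ln(0.0511/0.36)
   = (8.314 kJ/mol)(-1.952) = -16.2 kJ/mol
ΔG < 0, so the forward reaction is spontaneous (proceeds forward).

ΔG = -16.2 kJ/mol; the forward reaction is spontaneous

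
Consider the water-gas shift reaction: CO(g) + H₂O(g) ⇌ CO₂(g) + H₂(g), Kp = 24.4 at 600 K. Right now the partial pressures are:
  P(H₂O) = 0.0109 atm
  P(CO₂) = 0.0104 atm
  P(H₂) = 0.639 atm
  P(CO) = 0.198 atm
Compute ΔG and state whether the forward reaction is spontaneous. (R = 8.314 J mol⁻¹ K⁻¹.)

Qp = P(CO₂)·P(H₂) / (P(CO)·P(H₂O)) = (0.0104)·(0.639) / ((0.198)·(0.0109)) = 3.08
ΔG = RT ln(Qp/Kp) = (8.314 J mol⁻¹ K⁻¹)(600 K) × ln(3.08/24.4)
   = (4.988 kJ/mol)(-2.070) = -10.3 kJ/mol
ΔG < 0, so the forward reaction is spontaneous (proceeds forward).

ΔG = -10.3 kJ/mol; the forward reaction is spontaneous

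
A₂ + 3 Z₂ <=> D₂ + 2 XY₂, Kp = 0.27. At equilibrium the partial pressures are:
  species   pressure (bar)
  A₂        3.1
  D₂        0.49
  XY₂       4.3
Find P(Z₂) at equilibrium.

At equilibrium, Kp = P(D₂)·P(XY₂)² / (P(A₂)·P(Z₂)³) = 0.27.
(0.49)·(4.3)² / ((3.1)·(P(Z₂))³) = 0.27
P(Z₂)³ = 10.8 ⇒ P(Z₂) = 2.2 bar

P(Z₂) = 2.2 bar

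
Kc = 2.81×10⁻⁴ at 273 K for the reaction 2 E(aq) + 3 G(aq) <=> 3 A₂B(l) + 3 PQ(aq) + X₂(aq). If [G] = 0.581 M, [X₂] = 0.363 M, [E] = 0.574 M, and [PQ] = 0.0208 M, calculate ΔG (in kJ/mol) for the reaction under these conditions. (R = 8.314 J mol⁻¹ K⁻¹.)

(A₂B is a pure liquid — omitted from Qc.)
Qc = [PQ]³·[X₂] / ([E]²·[G]³) = (0.0208)³·(0.363) / ((0.574)²·(0.581)³) = 5.06×10⁻⁵
ΔG = RT ln(Qc/Kc) = (8.314 J mol⁻¹ K⁻¹)(273 K) × ln(5.06×10⁻⁵/2.81×10⁻⁴)
   = (2.270 kJ/mol)(-1.714) = -3.89 kJ/mol
ΔG < 0, so the forward reaction is spontaneous (proceeds forward).

ΔG = -3.89 kJ/mol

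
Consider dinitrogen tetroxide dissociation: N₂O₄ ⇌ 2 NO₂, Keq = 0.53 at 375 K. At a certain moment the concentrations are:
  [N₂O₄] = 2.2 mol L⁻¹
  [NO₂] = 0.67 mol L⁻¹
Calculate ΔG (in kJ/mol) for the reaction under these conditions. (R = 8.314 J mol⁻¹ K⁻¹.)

ΔG = -2.98 kJ/mol

Q = [NO₂]² / [N₂O₄] = (0.67)² / (2.2) = 0.204
ΔG = RT ln(Q/Keq) = (8.314 J mol⁻¹ K⁻¹)(375 K) × ln(0.204/0.53)
   = (3.118 kJ/mol)(-0.9548) = -2.98 kJ/mol
ΔG < 0, so the forward reaction is spontaneous (proceeds forward).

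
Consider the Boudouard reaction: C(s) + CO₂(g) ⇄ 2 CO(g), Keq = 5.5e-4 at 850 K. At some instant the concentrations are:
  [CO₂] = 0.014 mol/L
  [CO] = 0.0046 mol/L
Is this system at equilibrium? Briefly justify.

no; Q > K, reaction proceeds in reverse

(C is a pure solid — omitted from Q.)
Q = [CO]² / [CO₂] = (0.0046)² / (0.014) = 0.0015
Q = 0.0015 > Keq = 5.5e-4: net reverse reaction.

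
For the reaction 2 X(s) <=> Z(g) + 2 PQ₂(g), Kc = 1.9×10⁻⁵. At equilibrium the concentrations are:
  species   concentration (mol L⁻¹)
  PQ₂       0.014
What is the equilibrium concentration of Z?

[Z] = 0.097 mol L⁻¹

(X is a pure solid — omitted from Kc.)
At equilibrium, Kc = [Z]·[PQ₂]² = 1.9×10⁻⁵.
([Z])·(0.014)² = 1.9×10⁻⁵
[Z] = 0.0969 = 0.097 mol L⁻¹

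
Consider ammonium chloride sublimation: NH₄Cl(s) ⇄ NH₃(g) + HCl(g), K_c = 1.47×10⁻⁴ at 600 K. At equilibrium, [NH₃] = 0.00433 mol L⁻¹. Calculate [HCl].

[HCl] = 0.0339 mol L⁻¹

(NH₄Cl is a pure solid — omitted from K_c.)
At equilibrium, K_c = [NH₃]·[HCl] = 1.47×10⁻⁴.
(0.00433)·([HCl]) = 1.47×10⁻⁴
[HCl] = 0.0339 mol L⁻¹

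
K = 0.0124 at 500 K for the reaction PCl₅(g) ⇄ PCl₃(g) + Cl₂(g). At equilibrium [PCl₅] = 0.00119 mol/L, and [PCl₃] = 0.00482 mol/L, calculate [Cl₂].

At equilibrium, K = [PCl₃]·[Cl₂] / [PCl₅] = 0.0124.
(0.00482)·([Cl₂]) / (0.00119) = 0.0124
[Cl₂] = 0.00306 mol/L

[Cl₂] = 0.00306 mol/L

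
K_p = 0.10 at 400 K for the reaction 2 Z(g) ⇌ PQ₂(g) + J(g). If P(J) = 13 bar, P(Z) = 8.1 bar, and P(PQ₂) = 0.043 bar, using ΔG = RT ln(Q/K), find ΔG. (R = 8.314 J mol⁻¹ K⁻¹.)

ΔG = -8.19 kJ/mol

Q_p = P(PQ₂)·P(J) / P(Z)² = (0.043)·(13) / (8.1)² = 0.00852
ΔG = RT ln(Q_p/K_p) = (8.314 J mol⁻¹ K⁻¹)(400 K) × ln(0.00852/0.10)
   = (3.326 kJ/mol)(-2.463) = -8.19 kJ/mol
ΔG < 0, so the forward reaction is spontaneous (proceeds forward).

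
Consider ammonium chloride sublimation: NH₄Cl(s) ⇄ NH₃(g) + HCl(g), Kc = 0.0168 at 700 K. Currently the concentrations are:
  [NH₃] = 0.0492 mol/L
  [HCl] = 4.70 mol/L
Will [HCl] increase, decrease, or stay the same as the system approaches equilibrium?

(NH₄Cl is a pure solid — omitted from Qc.)
Qc = [NH₃]·[HCl] = (0.0492)·(4.70) = 0.231
Qc = 0.231 > Kc = 0.0168: net reverse reaction.
HCl is a product, so it decreases.

decrease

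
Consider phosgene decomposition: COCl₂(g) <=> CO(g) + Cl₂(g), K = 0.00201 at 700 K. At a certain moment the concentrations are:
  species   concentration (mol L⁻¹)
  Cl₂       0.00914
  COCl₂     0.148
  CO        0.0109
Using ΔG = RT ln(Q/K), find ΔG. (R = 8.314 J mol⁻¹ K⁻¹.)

Q = [CO]·[Cl₂] / [COCl₂] = (0.0109)·(0.00914) / (0.148) = 6.73×10⁻⁴
ΔG = RT ln(Q/K) = (8.314 J mol⁻¹ K⁻¹)(700 K) × ln(6.73×10⁻⁴/0.00201)
   = (5.820 kJ/mol)(-1.094) = -6.37 kJ/mol
ΔG < 0, so the forward reaction is spontaneous (proceeds forward).

ΔG = -6.37 kJ/mol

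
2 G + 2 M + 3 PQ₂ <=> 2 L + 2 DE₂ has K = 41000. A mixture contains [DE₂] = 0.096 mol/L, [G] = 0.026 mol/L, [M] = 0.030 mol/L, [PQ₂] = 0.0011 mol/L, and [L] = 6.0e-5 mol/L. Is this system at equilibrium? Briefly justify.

Q = [L]²·[DE₂]² / ([G]²·[M]²·[PQ₂]³) = (6.0e-5)²·(0.096)² / ((0.026)²·(0.030)²·(0.0011)³) = 41000
Q = 41000 = K; the system is at equilibrium.

yes, at equilibrium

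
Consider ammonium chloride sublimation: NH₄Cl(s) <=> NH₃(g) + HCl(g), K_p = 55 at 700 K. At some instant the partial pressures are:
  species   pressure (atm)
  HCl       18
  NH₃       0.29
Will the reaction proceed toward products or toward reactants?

toward products

(NH₄Cl is a pure solid — omitted from Q_p.)
Q_p = P(NH₃)·P(HCl) = (0.29)·(18) = 5.2
Q_p = 5.2 < K_p = 55, so the forward reaction proceeds.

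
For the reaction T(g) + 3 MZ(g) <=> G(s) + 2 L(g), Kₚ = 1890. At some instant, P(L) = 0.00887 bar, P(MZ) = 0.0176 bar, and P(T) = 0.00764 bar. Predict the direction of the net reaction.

no net change (already at equilibrium)

(G is a pure solid — omitted from Qₚ.)
Qₚ = P(L)² / (P(T)·P(MZ)³) = (0.00887)² / ((0.00764)·(0.0176)³) = 1890
Qₚ = 1890 = Kₚ, so the system is already at equilibrium.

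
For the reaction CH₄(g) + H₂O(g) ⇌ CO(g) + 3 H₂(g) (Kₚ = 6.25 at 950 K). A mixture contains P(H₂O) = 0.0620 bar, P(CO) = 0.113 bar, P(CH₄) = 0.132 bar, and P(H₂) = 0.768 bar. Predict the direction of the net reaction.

Qₚ = P(CO)·P(H₂)³ / (P(CH₄)·P(H₂O)) = (0.113)·(0.768)³ / ((0.132)·(0.0620)) = 6.25
Qₚ = 6.25 = Kₚ, so the system is already at equilibrium.

neither direction; the system is at equilibrium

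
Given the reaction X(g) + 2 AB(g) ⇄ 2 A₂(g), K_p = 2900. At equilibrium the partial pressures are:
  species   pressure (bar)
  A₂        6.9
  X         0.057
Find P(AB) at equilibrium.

P(AB) = 0.54 bar

At equilibrium, K_p = P(A₂)² / (P(X)·P(AB)²) = 2900.
(6.9)² / ((0.057)·(P(AB))²) = 2900
P(AB)² = 0.288 ⇒ P(AB) = 0.54 bar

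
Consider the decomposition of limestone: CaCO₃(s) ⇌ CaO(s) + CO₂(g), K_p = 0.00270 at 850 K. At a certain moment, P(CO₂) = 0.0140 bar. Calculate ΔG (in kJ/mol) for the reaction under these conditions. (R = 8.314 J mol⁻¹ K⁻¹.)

ΔG = 11.6 kJ/mol

(CaCO₃, CaO are pure solids — omitted from Q_p.)
Q_p = P(CO₂) = 0.0140
ΔG = RT ln(Q_p/K_p) = (8.314 J mol⁻¹ K⁻¹)(850 K) × ln(0.0140/0.00270)
   = (7.067 kJ/mol)(1.646) = 11.6 kJ/mol
ΔG > 0, so the forward reaction is non-spontaneous (proceeds in reverse).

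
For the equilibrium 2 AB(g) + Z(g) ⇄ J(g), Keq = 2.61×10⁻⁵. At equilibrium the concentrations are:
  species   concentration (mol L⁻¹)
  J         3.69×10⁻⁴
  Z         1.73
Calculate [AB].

[AB] = 2.86 mol L⁻¹

At equilibrium, Keq = [J] / ([AB]²·[Z]) = 2.61×10⁻⁵.
(3.69×10⁻⁴) / (([AB])²·(1.73)) = 2.61×10⁻⁵
[AB]² = 8.17 ⇒ [AB] = 2.86 mol L⁻¹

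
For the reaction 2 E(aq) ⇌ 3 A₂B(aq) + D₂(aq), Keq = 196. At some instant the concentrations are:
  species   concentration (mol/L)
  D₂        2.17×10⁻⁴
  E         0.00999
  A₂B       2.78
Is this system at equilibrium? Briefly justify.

no; Q < K, reaction proceeds forward

Q = [A₂B]³·[D₂] / [E]² = (2.78)³·(2.17×10⁻⁴) / (0.00999)² = 46.7
Q = 46.7 < Keq = 196: net forward reaction.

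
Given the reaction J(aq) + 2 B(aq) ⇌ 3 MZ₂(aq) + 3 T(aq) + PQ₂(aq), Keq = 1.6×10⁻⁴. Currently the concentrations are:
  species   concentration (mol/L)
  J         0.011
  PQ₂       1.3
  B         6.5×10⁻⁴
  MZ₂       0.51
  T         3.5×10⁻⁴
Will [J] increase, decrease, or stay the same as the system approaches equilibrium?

increase

Q = [MZ₂]³·[T]³·[PQ₂] / ([J]·[B]²) = (0.51)³·(3.5×10⁻⁴)³·(1.3) / ((0.011)·(6.5×10⁻⁴)²) = 0.0016
Q = 0.0016 > Keq = 1.6×10⁻⁴: net reverse reaction.
J is a reactant, so it increases.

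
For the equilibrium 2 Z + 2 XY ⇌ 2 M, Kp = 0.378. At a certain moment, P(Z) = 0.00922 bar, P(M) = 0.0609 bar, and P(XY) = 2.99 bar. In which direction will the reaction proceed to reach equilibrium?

in the reverse direction

Qp = P(M)² / (P(Z)²·P(XY)²) = (0.0609)² / ((0.00922)²·(2.99)²) = 4.88
Qp = 4.88 > Kp = 0.378, so the reverse reaction proceeds.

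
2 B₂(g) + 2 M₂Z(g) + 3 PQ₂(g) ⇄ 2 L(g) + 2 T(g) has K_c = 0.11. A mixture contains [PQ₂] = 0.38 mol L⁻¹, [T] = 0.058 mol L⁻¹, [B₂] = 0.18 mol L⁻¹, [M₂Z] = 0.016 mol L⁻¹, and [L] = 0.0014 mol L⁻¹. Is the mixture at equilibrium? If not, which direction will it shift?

no; Q < K, reaction proceeds forward

Q_c = [L]²·[T]² / ([B₂]²·[M₂Z]²·[PQ₂]³) = (0.0014)²·(0.058)² / ((0.18)²·(0.016)²·(0.38)³) = 0.014
Q_c = 0.014 < K_c = 0.11: net forward reaction.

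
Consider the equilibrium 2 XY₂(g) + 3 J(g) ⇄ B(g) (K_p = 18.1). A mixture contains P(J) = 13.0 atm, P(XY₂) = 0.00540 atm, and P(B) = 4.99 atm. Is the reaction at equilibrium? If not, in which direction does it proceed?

reverse (toward reactants)

Q_p = P(B) / (P(XY₂)²·P(J)³) = (4.99) / ((0.00540)²·(13.0)³) = 77.9
Q_p = 77.9 > K_p = 18.1, so the reverse reaction proceeds.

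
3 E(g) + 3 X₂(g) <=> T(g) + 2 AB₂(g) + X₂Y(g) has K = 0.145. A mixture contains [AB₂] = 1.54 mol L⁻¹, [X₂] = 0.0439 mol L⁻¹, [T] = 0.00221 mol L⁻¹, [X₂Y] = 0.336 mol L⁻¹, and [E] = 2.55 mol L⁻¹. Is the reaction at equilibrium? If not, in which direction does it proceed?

Q = [T]·[AB₂]²·[X₂Y] / ([E]³·[X₂]³) = (0.00221)·(1.54)²·(0.336) / ((2.55)³·(0.0439)³) = 1.26
Q = 1.26 > K = 0.145, so the reverse reaction proceeds.

in the reverse direction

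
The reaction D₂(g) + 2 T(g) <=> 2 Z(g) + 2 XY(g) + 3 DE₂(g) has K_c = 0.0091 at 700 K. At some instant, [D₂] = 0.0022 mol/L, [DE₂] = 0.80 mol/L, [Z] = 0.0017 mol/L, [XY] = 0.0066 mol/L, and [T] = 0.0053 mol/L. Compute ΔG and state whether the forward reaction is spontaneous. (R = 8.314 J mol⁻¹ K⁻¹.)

ΔG = -12.6 kJ/mol; the forward reaction is spontaneous

Q_c = [Z]²·[XY]²·[DE₂]³ / ([D₂]·[T]²) = (0.0017)²·(0.0066)²·(0.80)³ / ((0.0022)·(0.0053)²) = 0.00104
ΔG = RT ln(Q_c/K_c) = (8.314 J mol⁻¹ K⁻¹)(700 K) × ln(0.00104/0.0091)
   = (5.820 kJ/mol)(-2.169) = -12.6 kJ/mol
ΔG < 0, so the forward reaction is spontaneous (proceeds forward).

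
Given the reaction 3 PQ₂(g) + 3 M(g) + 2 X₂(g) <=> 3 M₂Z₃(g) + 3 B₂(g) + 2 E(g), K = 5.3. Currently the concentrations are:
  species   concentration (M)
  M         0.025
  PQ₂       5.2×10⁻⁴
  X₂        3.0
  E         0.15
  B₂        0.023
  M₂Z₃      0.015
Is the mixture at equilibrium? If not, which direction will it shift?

no; Q > K, reaction proceeds in reverse

Q = [M₂Z₃]³·[B₂]³·[E]² / ([PQ₂]³·[M]³·[X₂]²) = (0.015)³·(0.023)³·(0.15)² / ((5.2×10⁻⁴)³·(0.025)³·(3.0)²) = 47
Q = 47 > K = 5.3: net reverse reaction.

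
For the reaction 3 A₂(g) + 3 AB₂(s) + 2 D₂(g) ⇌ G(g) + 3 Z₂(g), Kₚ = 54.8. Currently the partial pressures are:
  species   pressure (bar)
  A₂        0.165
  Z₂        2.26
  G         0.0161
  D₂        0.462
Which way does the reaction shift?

(AB₂ is a pure solid — omitted from Qₚ.)
Qₚ = P(G)·P(Z₂)³ / (P(A₂)³·P(D₂)²) = (0.0161)·(2.26)³ / ((0.165)³·(0.462)²) = 194
Qₚ = 194 > Kₚ = 54.8, so the reverse reaction proceeds.

reverse (toward reactants)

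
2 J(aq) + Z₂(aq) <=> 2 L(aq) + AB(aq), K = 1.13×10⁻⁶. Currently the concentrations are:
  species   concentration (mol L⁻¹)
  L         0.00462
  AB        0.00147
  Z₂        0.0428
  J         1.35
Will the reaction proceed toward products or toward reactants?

Q = [L]²·[AB] / ([J]²·[Z₂]) = (0.00462)²·(0.00147) / ((1.35)²·(0.0428)) = 4.02×10⁻⁷
Q = 4.02×10⁻⁷ < K = 1.13×10⁻⁶, so the forward reaction proceeds.

forward (toward products)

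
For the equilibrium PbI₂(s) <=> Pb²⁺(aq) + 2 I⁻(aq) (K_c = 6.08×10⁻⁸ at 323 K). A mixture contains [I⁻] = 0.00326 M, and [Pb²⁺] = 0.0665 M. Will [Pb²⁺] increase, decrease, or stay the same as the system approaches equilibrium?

decrease

(PbI₂ is a pure solid — omitted from Q_c.)
Q_c = [Pb²⁺]·[I⁻]² = (0.0665)·(0.00326)² = 7.07×10⁻⁷
Q_c = 7.07×10⁻⁷ > K_c = 6.08×10⁻⁸: net reverse reaction.
Pb²⁺ is a product, so it decreases.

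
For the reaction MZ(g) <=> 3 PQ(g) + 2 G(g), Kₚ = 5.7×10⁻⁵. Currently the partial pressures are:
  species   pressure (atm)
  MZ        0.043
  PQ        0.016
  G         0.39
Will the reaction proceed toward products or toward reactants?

Qₚ = P(PQ)³·P(G)² / P(MZ) = (0.016)³·(0.39)² / (0.043) = 1.4×10⁻⁵
Qₚ = 1.4×10⁻⁵ < Kₚ = 5.7×10⁻⁵, so the forward reaction proceeds.

in the forward direction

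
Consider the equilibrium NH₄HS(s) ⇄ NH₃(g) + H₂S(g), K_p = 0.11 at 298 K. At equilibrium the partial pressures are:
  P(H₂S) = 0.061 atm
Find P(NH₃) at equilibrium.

P(NH₃) = 1.8 atm

(NH₄HS is a pure solid — omitted from K_p.)
At equilibrium, K_p = P(NH₃)·P(H₂S) = 0.11.
(P(NH₃))·(0.061) = 0.11
P(NH₃) = 1.80 = 1.8 atm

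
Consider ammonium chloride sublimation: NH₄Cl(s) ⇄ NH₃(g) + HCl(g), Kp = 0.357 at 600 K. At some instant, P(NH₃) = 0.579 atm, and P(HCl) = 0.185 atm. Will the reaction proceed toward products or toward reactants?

in the forward direction

(NH₄Cl is a pure solid — omitted from Qp.)
Qp = P(NH₃)·P(HCl) = (0.579)·(0.185) = 0.107
Qp = 0.107 < Kp = 0.357, so the forward reaction proceeds.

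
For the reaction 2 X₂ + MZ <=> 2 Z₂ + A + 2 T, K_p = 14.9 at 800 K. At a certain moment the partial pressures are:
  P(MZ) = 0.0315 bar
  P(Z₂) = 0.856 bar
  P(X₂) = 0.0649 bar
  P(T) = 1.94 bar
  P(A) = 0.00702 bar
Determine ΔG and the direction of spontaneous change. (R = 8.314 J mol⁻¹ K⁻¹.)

ΔG = 15.2 kJ/mol; the forward reaction is non-spontaneous

Q_p = P(Z₂)²·P(A)·P(T)² / (P(X₂)²·P(MZ)) = (0.856)²·(0.00702)·(1.94)² / ((0.0649)²·(0.0315)) = 146
ΔG = RT ln(Q_p/K_p) = (8.314 J mol⁻¹ K⁻¹)(800 K) × ln(146/14.9)
   = (6.651 kJ/mol)(2.282) = 15.2 kJ/mol
ΔG > 0, so the forward reaction is non-spontaneous (proceeds in reverse).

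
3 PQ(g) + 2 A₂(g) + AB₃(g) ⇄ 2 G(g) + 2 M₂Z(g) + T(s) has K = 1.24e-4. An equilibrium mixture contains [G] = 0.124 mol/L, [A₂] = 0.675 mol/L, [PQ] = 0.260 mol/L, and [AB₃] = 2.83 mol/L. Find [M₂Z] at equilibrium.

[M₂Z] = 0.0135 mol/L

(T is a pure solid — omitted from K.)
At equilibrium, K = [G]²·[M₂Z]² / ([PQ]³·[A₂]²·[AB₃]) = 1.24e-4.
(0.124)²·([M₂Z])² / ((0.260)³·(0.675)²·(2.83)) = 1.24e-4
[M₂Z]² = 1.83e-4 ⇒ [M₂Z] = 0.0135 mol/L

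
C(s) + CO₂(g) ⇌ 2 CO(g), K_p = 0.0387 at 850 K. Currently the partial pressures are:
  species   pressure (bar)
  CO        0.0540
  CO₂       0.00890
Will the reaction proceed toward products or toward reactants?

to the left

(C is a pure solid — omitted from Q_p.)
Q_p = P(CO)² / P(CO₂) = (0.0540)² / (0.00890) = 0.328
Q_p = 0.328 > K_p = 0.0387, so the reverse reaction proceeds.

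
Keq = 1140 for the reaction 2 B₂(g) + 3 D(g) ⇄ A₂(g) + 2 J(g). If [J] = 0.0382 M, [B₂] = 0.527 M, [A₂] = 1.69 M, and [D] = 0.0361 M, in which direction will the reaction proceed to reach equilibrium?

toward products

Q = [A₂]·[J]² / ([B₂]²·[D]³) = (1.69)·(0.0382)² / ((0.527)²·(0.0361)³) = 189
Q = 189 < Keq = 1140, so the forward reaction proceeds.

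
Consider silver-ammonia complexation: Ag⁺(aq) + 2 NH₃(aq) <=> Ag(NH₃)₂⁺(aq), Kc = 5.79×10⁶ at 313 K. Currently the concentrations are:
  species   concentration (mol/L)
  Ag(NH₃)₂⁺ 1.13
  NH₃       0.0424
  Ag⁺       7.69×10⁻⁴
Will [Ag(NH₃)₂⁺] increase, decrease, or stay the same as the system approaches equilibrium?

Qc = [Ag(NH₃)₂⁺] / ([Ag⁺]·[NH₃]²) = (1.13) / ((7.69×10⁻⁴)·(0.0424)²) = 8.17×10⁵
Qc = 8.17×10⁵ < Kc = 5.79×10⁶: net forward reaction.
Ag(NH₃)₂⁺ is a product, so it increases.

increase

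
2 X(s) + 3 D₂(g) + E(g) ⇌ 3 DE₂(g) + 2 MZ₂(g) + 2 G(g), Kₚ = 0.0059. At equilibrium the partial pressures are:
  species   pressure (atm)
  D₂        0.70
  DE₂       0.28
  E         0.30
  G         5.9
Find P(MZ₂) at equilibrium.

(X is a pure solid — omitted from Kₚ.)
At equilibrium, Kₚ = P(DE₂)³·P(MZ₂)²·P(G)² / (P(D₂)³·P(E)) = 0.0059.
(0.28)³·(P(MZ₂))²·(5.9)² / ((0.70)³·(0.30)) = 0.0059
P(MZ₂)² = 7.94×10⁻⁴ ⇒ P(MZ₂) = 0.028 atm

P(MZ₂) = 0.028 atm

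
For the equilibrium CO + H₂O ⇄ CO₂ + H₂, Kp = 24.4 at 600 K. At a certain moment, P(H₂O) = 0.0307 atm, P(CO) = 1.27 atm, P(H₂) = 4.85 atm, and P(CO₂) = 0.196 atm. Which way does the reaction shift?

Qp = P(CO₂)·P(H₂) / (P(CO)·P(H₂O)) = (0.196)·(4.85) / ((1.27)·(0.0307)) = 24.4
Qp = 24.4 = Kp, so the system is already at equilibrium.

at equilibrium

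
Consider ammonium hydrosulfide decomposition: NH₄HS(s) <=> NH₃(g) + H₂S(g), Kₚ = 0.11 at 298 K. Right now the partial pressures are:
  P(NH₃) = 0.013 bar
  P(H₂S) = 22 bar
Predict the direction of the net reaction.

(NH₄HS is a pure solid — omitted from Qₚ.)
Qₚ = P(NH₃)·P(H₂S) = (0.013)·(22) = 0.29
Qₚ = 0.29 > Kₚ = 0.11, so the reverse reaction proceeds.

reverse (toward reactants)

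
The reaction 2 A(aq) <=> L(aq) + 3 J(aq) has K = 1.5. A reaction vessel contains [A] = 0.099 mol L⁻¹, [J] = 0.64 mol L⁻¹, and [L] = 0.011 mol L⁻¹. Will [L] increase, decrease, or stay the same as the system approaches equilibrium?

Q = [L]·[J]³ / [A]² = (0.011)·(0.64)³ / (0.099)² = 0.29
Q = 0.29 < K = 1.5: net forward reaction.
L is a product, so it increases.

increase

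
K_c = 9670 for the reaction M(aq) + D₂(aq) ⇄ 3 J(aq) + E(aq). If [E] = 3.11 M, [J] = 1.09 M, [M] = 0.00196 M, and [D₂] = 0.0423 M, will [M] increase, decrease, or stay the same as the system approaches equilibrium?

increase

Q_c = [J]³·[E] / ([M]·[D₂]) = (1.09)³·(3.11) / ((0.00196)·(0.0423)) = 48600
Q_c = 48600 > K_c = 9670: net reverse reaction.
M is a reactant, so it increases.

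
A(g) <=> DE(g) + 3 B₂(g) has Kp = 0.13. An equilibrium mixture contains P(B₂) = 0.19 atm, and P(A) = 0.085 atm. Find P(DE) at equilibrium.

At equilibrium, Kp = P(DE)·P(B₂)³ / P(A) = 0.13.
(P(DE))·(0.19)³ / (0.085) = 0.13
P(DE) = 1.61 = 1.6 atm

P(DE) = 1.6 atm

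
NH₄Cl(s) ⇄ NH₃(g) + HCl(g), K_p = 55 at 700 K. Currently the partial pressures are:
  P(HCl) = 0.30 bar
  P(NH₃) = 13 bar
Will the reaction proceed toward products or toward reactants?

forward (toward products)

(NH₄Cl is a pure solid — omitted from Q_p.)
Q_p = P(NH₃)·P(HCl) = (13)·(0.30) = 3.9
Q_p = 3.9 < K_p = 55, so the forward reaction proceeds.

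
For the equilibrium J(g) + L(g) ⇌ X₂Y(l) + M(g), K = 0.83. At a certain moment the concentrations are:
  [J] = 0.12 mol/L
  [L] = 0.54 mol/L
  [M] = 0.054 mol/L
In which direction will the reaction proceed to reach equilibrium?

at equilibrium

(X₂Y is a pure liquid — omitted from Q.)
Q = [M] / ([J]·[L]) = (0.054) / ((0.12)·(0.54)) = 0.83
Q = 0.83 = K, so the system is already at equilibrium.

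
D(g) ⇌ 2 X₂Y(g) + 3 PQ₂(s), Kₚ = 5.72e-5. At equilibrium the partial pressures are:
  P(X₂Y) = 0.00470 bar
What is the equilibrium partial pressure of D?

(PQ₂ is a pure solid — omitted from Kₚ.)
At equilibrium, Kₚ = P(X₂Y)² / P(D) = 5.72e-5.
(0.00470)² / (P(D)) = 5.72e-5
P(D) = 0.386 bar

P(D) = 0.386 bar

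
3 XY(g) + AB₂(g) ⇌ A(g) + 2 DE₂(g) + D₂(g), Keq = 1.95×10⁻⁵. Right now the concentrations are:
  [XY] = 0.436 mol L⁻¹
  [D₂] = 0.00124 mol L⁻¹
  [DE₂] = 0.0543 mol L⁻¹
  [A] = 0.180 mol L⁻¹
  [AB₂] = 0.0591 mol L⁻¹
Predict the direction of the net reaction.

in the reverse direction

Q = [A]·[DE₂]²·[D₂] / ([XY]³·[AB₂]) = (0.180)·(0.0543)²·(0.00124) / ((0.436)³·(0.0591)) = 1.34×10⁻⁴
Q = 1.34×10⁻⁴ > Keq = 1.95×10⁻⁵, so the reverse reaction proceeds.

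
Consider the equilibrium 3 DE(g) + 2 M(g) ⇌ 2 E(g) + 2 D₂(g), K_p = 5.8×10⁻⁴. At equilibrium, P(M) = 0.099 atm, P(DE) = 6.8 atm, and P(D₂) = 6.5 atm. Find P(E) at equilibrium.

P(E) = 0.0065 atm

At equilibrium, K_p = P(E)²·P(D₂)² / (P(DE)³·P(M)²) = 5.8×10⁻⁴.
(P(E))²·(6.5)² / ((6.8)³·(0.099)²) = 5.8×10⁻⁴
P(E)² = 4.23×10⁻⁵ ⇒ P(E) = 0.0065 atm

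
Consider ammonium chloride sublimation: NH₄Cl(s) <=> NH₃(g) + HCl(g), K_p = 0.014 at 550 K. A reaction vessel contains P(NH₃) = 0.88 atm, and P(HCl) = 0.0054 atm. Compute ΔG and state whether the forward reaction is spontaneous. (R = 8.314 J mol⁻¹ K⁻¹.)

(NH₄Cl is a pure solid — omitted from Q_p.)
Q_p = P(NH₃)·P(HCl) = (0.88)·(0.0054) = 0.00475
ΔG = RT ln(Q_p/K_p) = (8.314 J mol⁻¹ K⁻¹)(550 K) × ln(0.00475/0.014)
   = (4.573 kJ/mol)(-1.081) = -4.94 kJ/mol
ΔG < 0, so the forward reaction is spontaneous (proceeds forward).

ΔG = -4.94 kJ/mol; the forward reaction is spontaneous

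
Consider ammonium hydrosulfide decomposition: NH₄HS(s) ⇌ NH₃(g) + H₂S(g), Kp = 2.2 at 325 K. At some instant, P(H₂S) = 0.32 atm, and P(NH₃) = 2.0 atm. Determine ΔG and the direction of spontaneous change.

ΔG = -3.34 kJ/mol; the forward reaction is spontaneous

(NH₄HS is a pure solid — omitted from Qp.)
Qp = P(NH₃)·P(H₂S) = (2.0)·(0.32) = 0.640
ΔG = RT ln(Qp/Kp) = (8.314 J mol⁻¹ K⁻¹)(325 K) × ln(0.640/2.2)
   = (2.702 kJ/mol)(-1.235) = -3.34 kJ/mol
ΔG < 0, so the forward reaction is spontaneous (proceeds forward).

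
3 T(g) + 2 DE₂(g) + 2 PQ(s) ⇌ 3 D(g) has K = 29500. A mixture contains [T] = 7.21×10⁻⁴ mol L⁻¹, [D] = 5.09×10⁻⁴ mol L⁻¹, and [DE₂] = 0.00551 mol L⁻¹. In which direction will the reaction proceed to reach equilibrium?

to the right

(PQ is a pure solid — omitted from Q.)
Q = [D]³ / ([T]³·[DE₂]²) = (5.09×10⁻⁴)³ / ((7.21×10⁻⁴)³·(0.00551)²) = 11600
Q = 11600 < K = 29500, so the forward reaction proceeds.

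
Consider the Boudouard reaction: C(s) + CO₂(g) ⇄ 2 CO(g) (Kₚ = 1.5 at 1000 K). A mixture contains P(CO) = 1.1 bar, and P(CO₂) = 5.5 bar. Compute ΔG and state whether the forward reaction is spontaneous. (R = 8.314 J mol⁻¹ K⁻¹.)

(C is a pure solid — omitted from Qₚ.)
Qₚ = P(CO)² / P(CO₂) = (1.1)² / (5.5) = 0.220
ΔG = RT ln(Qₚ/Kₚ) = (8.314 J mol⁻¹ K⁻¹)(1000 K) × ln(0.220/1.5)
   = (8.314 kJ/mol)(-1.920) = -16.0 kJ/mol
ΔG < 0, so the forward reaction is spontaneous (proceeds forward).

ΔG = -16.0 kJ/mol; the forward reaction is spontaneous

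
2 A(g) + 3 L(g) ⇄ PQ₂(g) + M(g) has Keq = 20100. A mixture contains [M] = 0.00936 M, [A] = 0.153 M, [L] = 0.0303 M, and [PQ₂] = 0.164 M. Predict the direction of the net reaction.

toward products

Q = [PQ₂]·[M] / ([A]²·[L]³) = (0.164)·(0.00936) / ((0.153)²·(0.0303)³) = 2360
Q = 2360 < Keq = 20100, so the forward reaction proceeds.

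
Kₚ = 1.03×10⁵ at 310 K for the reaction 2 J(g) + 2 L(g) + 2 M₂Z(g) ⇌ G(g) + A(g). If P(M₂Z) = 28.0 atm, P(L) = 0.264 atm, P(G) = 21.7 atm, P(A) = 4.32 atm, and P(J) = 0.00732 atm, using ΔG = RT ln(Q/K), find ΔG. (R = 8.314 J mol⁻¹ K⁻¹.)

ΔG = -3.01 kJ/mol

Qₚ = P(G)·P(A) / (P(J)²·P(L)²·P(M₂Z)²) = (21.7)·(4.32) / ((0.00732)²·(0.264)²·(28.0)²) = 32000
ΔG = RT ln(Qₚ/Kₚ) = (8.314 J mol⁻¹ K⁻¹)(310 K) × ln(32000/1.03×10⁵)
   = (2.577 kJ/mol)(-1.169) = -3.01 kJ/mol
ΔG < 0, so the forward reaction is spontaneous (proceeds forward).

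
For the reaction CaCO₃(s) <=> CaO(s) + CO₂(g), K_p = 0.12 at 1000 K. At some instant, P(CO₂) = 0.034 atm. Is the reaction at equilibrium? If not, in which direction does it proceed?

to the right

(CaCO₃, CaO are pure solids — omitted from Q_p.)
Q_p = P(CO₂) = 0.034
Q_p = 0.034 < K_p = 0.12, so the forward reaction proceeds.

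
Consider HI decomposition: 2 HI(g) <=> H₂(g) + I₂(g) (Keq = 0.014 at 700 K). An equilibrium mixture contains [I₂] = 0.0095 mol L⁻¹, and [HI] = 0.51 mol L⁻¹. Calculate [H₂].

At equilibrium, Keq = [H₂]·[I₂] / [HI]² = 0.014.
([H₂])·(0.0095) / (0.51)² = 0.014
[H₂] = 0.383 = 0.38 mol L⁻¹

[H₂] = 0.38 mol L⁻¹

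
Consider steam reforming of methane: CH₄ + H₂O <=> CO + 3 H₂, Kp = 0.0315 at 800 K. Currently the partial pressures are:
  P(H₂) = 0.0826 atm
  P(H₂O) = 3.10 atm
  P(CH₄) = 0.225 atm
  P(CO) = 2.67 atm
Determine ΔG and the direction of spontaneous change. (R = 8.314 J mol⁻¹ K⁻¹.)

ΔG = -17.8 kJ/mol; the forward reaction is spontaneous

Qp = P(CO)·P(H₂)³ / (P(CH₄)·P(H₂O)) = (2.67)·(0.0826)³ / ((0.225)·(3.10)) = 0.00216
ΔG = RT ln(Qp/Kp) = (8.314 J mol⁻¹ K⁻¹)(800 K) × ln(0.00216/0.0315)
   = (6.651 kJ/mol)(-2.680) = -17.8 kJ/mol
ΔG < 0, so the forward reaction is spontaneous (proceeds forward).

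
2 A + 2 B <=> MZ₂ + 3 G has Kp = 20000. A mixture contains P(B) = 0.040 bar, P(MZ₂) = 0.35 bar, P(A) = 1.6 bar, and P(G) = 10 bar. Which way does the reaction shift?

Qp = P(MZ₂)·P(G)³ / (P(A)²·P(B)²) = (0.35)·(10)³ / ((1.6)²·(0.040)²) = 85000
Qp = 85000 > Kp = 20000, so the reverse reaction proceeds.

in the reverse direction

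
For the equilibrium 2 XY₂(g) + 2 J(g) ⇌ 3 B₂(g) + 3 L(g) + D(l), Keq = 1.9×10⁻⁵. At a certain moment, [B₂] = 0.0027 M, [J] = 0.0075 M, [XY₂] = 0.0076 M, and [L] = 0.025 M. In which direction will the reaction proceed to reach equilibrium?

(D is a pure liquid — omitted from Q.)
Q = [B₂]³·[L]³ / ([XY₂]²·[J]²) = (0.0027)³·(0.025)³ / ((0.0076)²·(0.0075)²) = 9.5×10⁻⁵
Q = 9.5×10⁻⁵ > Keq = 1.9×10⁻⁵, so the reverse reaction proceeds.

to the left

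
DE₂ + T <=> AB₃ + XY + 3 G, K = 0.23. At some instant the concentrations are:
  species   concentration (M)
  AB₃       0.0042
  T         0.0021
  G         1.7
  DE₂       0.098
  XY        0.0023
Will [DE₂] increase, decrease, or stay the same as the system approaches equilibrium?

Q = [AB₃]·[XY]·[G]³ / ([DE₂]·[T]) = (0.0042)·(0.0023)·(1.7)³ / ((0.098)·(0.0021)) = 0.23
Q = 0.23 = K; the system is at equilibrium.

stay the same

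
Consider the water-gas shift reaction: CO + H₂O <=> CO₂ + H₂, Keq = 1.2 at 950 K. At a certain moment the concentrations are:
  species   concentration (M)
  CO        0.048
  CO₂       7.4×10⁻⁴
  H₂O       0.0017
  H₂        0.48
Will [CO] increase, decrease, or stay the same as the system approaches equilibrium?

increase

Q = [CO₂]·[H₂] / ([CO]·[H₂O]) = (7.4×10⁻⁴)·(0.48) / ((0.048)·(0.0017)) = 4.4
Q = 4.4 > Keq = 1.2: net reverse reaction.
CO is a reactant, so it increases.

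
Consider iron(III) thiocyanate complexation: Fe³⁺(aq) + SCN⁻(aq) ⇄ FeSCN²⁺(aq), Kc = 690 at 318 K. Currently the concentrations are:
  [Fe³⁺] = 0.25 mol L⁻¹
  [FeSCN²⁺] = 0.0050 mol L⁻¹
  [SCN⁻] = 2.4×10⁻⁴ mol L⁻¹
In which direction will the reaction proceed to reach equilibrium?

in the forward direction

Qc = [FeSCN²⁺] / ([Fe³⁺]·[SCN⁻]) = (0.0050) / ((0.25)·(2.4×10⁻⁴)) = 83
Qc = 83 < Kc = 690, so the forward reaction proceeds.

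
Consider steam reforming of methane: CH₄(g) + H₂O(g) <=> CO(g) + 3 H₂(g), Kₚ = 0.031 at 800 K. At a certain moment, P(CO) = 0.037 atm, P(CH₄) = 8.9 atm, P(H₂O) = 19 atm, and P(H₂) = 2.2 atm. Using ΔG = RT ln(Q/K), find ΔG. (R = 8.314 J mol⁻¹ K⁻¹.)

ΔG = -17.2 kJ/mol

Qₚ = P(CO)·P(H₂)³ / (P(CH₄)·P(H₂O)) = (0.037)·(2.2)³ / ((8.9)·(19)) = 0.00233
ΔG = RT ln(Qₚ/Kₚ) = (8.314 J mol⁻¹ K⁻¹)(800 K) × ln(0.00233/0.031)
   = (6.651 kJ/mol)(-2.588) = -17.2 kJ/mol
ΔG < 0, so the forward reaction is spontaneous (proceeds forward).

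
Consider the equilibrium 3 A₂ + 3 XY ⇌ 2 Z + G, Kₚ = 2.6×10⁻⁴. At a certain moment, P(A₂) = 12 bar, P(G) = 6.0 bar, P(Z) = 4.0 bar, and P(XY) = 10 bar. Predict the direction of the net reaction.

to the right

Qₚ = P(Z)²·P(G) / (P(A₂)³·P(XY)³) = (4.0)²·(6.0) / ((12)³·(10)³) = 5.6×10⁻⁵
Qₚ = 5.6×10⁻⁵ < Kₚ = 2.6×10⁻⁴, so the forward reaction proceeds.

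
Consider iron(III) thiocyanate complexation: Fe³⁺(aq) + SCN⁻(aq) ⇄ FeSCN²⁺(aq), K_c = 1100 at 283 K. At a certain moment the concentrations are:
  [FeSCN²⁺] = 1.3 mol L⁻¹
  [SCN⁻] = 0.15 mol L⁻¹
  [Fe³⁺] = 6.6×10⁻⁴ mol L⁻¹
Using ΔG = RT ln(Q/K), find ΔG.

Q_c = [FeSCN²⁺] / ([Fe³⁺]·[SCN⁻]) = (1.3) / ((6.6×10⁻⁴)·(0.15)) = 13100
ΔG = RT ln(Q_c/K_c) = (8.314 J mol⁻¹ K⁻¹)(283 K) × ln(13100/1100)
   = (2.353 kJ/mol)(2.477) = 5.83 kJ/mol
ΔG > 0, so the forward reaction is non-spontaneous (proceeds in reverse).

ΔG = 5.83 kJ/mol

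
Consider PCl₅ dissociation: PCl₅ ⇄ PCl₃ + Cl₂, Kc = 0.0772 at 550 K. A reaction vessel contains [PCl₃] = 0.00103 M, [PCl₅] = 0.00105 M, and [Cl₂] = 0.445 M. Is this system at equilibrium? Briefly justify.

no; Q > K, reaction proceeds in reverse

Qc = [PCl₃]·[Cl₂] / [PCl₅] = (0.00103)·(0.445) / (0.00105) = 0.437
Qc = 0.437 > Kc = 0.0772: net reverse reaction.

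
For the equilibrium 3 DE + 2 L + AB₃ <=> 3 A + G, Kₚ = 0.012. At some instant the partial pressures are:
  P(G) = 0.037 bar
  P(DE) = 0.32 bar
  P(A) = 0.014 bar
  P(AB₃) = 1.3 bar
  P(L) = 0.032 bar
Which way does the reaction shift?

Qₚ = P(A)³·P(G) / (P(DE)³·P(L)²·P(AB₃)) = (0.014)³·(0.037) / ((0.32)³·(0.032)²·(1.3)) = 0.0023
Qₚ = 0.0023 < Kₚ = 0.012, so the forward reaction proceeds.

toward products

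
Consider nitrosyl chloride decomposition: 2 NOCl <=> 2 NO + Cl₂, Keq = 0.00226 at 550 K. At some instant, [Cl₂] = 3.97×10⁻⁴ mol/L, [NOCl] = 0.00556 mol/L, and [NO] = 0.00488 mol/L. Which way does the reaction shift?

Q = [NO]²·[Cl₂] / [NOCl]² = (0.00488)²·(3.97×10⁻⁴) / (0.00556)² = 3.06×10⁻⁴
Q = 3.06×10⁻⁴ < Keq = 0.00226, so the forward reaction proceeds.

toward products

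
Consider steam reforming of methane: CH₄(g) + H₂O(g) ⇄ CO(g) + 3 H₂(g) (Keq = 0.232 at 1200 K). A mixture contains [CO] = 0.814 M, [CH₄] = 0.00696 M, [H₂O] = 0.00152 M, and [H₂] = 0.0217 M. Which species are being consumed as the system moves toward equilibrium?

Q = [CO]·[H₂]³ / ([CH₄]·[H₂O]) = (0.814)·(0.0217)³ / ((0.00696)·(0.00152)) = 0.786
Q = 0.786 > Keq = 0.232: net reverse reaction.

CO, H₂ (products)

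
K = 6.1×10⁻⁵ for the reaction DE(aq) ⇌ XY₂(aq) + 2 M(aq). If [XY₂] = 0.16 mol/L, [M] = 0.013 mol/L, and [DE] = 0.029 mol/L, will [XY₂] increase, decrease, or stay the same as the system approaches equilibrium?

decrease

Q = [XY₂]·[M]² / [DE] = (0.16)·(0.013)² / (0.029) = 9.3×10⁻⁴
Q = 9.3×10⁻⁴ > K = 6.1×10⁻⁵: net reverse reaction.
XY₂ is a product, so it decreases.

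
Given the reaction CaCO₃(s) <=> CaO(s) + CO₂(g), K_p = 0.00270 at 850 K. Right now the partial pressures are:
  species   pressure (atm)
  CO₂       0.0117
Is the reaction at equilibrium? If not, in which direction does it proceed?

to the left

(CaCO₃, CaO are pure solids — omitted from Q_p.)
Q_p = P(CO₂) = 0.0117
Q_p = 0.0117 > K_p = 0.00270, so the reverse reaction proceeds.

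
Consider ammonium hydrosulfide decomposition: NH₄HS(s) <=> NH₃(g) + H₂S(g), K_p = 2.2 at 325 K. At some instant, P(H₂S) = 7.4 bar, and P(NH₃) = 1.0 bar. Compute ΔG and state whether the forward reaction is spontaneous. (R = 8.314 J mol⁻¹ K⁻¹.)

(NH₄HS is a pure solid — omitted from Q_p.)
Q_p = P(NH₃)·P(H₂S) = (1.0)·(7.4) = 7.40
ΔG = RT ln(Q_p/K_p) = (8.314 J mol⁻¹ K⁻¹)(325 K) × ln(7.40/2.2)
   = (2.702 kJ/mol)(1.213) = 3.28 kJ/mol
ΔG > 0, so the forward reaction is non-spontaneous (proceeds in reverse).

ΔG = 3.28 kJ/mol; the forward reaction is non-spontaneous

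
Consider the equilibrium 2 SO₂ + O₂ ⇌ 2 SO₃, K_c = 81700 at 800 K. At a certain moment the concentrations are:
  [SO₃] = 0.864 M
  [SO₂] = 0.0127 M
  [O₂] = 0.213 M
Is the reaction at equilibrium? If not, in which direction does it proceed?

Q_c = [SO₃]² / ([SO₂]²·[O₂]) = (0.864)² / ((0.0127)²·(0.213)) = 21700
Q_c = 21700 < K_c = 81700, so the forward reaction proceeds.

forward (toward products)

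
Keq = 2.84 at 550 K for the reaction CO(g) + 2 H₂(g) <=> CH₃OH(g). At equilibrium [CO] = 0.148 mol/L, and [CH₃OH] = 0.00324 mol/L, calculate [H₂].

[H₂] = 0.0878 mol/L

At equilibrium, Keq = [CH₃OH] / ([CO]·[H₂]²) = 2.84.
(0.00324) / ((0.148)·([H₂])²) = 2.84
[H₂]² = 0.00771 ⇒ [H₂] = 0.0878 mol/L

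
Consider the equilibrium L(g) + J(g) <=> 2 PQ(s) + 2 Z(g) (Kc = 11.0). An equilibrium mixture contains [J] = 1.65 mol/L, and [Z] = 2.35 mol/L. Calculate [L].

[L] = 0.304 mol/L

(PQ is a pure solid — omitted from Kc.)
At equilibrium, Kc = [Z]² / ([L]·[J]) = 11.0.
(2.35)² / (([L])·(1.65)) = 11.0
[L] = 0.304 mol/L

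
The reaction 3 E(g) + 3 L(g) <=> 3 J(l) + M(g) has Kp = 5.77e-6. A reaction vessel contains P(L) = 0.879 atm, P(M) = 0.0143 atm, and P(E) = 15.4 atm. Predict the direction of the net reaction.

neither direction; the system is at equilibrium

(J is a pure liquid — omitted from Qp.)
Qp = P(M) / (P(E)³·P(L)³) = (0.0143) / ((15.4)³·(0.879)³) = 5.77e-6
Qp = 5.77e-6 = Kp, so the system is already at equilibrium.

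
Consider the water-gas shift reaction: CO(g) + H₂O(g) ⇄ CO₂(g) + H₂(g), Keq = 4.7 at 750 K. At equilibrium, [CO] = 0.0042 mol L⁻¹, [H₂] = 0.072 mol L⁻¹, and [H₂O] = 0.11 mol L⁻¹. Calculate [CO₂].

[CO₂] = 0.030 mol L⁻¹

At equilibrium, Keq = [CO₂]·[H₂] / ([CO]·[H₂O]) = 4.7.
([CO₂])·(0.072) / ((0.0042)·(0.11)) = 4.7
[CO₂] = 0.0302 = 0.030 mol L⁻¹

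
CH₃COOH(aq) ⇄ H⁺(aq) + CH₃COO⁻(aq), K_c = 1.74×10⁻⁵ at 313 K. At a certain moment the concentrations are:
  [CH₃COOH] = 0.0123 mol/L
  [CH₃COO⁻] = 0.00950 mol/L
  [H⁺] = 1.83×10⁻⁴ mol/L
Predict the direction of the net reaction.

Q_c = [H⁺]·[CH₃COO⁻] / [CH₃COOH] = (1.83×10⁻⁴)·(0.00950) / (0.0123) = 1.41×10⁻⁴
Q_c = 1.41×10⁻⁴ > K_c = 1.74×10⁻⁵, so the reverse reaction proceeds.

toward reactants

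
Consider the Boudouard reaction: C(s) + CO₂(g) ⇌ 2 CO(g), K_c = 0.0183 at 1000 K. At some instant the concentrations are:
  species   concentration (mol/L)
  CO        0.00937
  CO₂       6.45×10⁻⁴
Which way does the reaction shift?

(C is a pure solid — omitted from Q_c.)
Q_c = [CO]² / [CO₂] = (0.00937)² / (6.45×10⁻⁴) = 0.136
Q_c = 0.136 > K_c = 0.0183, so the reverse reaction proceeds.

to the left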